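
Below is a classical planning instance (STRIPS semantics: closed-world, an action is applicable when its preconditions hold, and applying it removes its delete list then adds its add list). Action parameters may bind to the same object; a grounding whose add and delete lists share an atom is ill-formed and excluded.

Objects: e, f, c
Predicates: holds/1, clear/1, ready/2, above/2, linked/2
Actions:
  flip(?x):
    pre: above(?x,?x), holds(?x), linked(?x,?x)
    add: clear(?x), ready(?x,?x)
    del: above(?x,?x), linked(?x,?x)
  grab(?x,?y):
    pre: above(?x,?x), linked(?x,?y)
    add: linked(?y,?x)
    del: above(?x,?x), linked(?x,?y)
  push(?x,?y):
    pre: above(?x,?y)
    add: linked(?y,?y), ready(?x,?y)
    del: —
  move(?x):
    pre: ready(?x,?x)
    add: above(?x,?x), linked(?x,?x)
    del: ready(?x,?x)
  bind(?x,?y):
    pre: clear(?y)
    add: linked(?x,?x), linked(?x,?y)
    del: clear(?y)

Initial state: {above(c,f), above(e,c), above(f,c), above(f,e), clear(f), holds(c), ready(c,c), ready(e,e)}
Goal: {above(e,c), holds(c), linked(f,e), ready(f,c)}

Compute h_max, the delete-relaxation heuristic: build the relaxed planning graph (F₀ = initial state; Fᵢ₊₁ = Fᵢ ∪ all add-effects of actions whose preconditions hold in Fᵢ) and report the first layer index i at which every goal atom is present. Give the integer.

F0 = init (8 atoms)
F1 = F0 ∪ {above(c,c), above(e,e), linked(c,c), linked(c,f), linked(e,e), linked(e,f), linked(f,f), ready(c,f), ready(e,c), ready(f,c), ready(f,e)}  (19 atoms)
F2 = F1 ∪ {clear(c), linked(f,c), linked(f,e)}  (22 atoms)
goal ⊆ F2  ⇒  h_max = 2

2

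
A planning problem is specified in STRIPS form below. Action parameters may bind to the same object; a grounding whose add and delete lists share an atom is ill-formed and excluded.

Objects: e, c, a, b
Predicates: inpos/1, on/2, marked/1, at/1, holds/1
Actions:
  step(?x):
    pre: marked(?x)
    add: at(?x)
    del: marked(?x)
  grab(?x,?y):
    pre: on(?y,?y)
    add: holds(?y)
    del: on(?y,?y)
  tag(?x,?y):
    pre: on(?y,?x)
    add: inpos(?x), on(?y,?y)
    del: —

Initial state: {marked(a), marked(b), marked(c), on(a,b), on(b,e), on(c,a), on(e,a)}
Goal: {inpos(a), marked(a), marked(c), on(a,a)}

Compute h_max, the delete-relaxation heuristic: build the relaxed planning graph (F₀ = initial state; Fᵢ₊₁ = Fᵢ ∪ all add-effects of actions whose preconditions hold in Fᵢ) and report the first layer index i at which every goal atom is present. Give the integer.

1

F0 = init (7 atoms)
F1 = F0 ∪ {at(a), at(b), at(c), inpos(a), inpos(b), inpos(e), on(a,a), on(b,b), on(c,c), on(e,e)}  (17 atoms)
goal ⊆ F1  ⇒  h_max = 1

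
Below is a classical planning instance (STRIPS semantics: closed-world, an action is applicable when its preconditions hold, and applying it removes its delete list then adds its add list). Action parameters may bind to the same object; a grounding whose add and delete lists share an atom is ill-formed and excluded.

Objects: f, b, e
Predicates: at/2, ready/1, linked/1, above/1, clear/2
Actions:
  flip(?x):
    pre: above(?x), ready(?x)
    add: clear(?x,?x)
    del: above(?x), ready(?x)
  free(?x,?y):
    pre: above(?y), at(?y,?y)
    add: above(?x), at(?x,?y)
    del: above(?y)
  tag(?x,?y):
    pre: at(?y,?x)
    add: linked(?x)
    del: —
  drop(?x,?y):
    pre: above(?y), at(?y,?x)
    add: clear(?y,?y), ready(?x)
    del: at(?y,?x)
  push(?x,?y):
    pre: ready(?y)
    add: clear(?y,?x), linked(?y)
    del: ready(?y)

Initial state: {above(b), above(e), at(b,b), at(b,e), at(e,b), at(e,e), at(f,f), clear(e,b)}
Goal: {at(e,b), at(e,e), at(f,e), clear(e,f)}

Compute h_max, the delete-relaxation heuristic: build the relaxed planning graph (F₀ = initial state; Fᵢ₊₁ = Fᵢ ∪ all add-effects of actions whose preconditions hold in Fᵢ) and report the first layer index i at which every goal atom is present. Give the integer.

2

F0 = init (8 atoms)
F1 = F0 ∪ {above(f), at(f,b), at(f,e), clear(b,b), clear(e,e), linked(b), linked(e), linked(f), ready(b), ready(e)}  (18 atoms)
F2 = F1 ∪ {at(b,f), at(e,f), clear(b,e), clear(b,f), clear(e,f), clear(f,f), ready(f)}  (25 atoms)
goal ⊆ F2  ⇒  h_max = 2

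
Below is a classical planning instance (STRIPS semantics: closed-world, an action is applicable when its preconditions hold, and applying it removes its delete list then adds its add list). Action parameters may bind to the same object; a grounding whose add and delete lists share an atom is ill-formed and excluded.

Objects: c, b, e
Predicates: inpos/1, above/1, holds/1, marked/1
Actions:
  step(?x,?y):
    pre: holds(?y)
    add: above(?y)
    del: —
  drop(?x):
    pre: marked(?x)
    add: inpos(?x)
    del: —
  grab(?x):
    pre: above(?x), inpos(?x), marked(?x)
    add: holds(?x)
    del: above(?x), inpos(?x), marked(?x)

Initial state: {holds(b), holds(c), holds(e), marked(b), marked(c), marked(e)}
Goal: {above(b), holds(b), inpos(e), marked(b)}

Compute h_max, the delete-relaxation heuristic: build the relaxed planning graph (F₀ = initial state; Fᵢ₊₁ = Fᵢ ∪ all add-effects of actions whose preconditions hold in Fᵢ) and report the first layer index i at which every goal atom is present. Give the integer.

F0 = init (6 atoms)
F1 = F0 ∪ {above(b), above(c), above(e), inpos(b), inpos(c), inpos(e)}  (12 atoms)
goal ⊆ F1  ⇒  h_max = 1

1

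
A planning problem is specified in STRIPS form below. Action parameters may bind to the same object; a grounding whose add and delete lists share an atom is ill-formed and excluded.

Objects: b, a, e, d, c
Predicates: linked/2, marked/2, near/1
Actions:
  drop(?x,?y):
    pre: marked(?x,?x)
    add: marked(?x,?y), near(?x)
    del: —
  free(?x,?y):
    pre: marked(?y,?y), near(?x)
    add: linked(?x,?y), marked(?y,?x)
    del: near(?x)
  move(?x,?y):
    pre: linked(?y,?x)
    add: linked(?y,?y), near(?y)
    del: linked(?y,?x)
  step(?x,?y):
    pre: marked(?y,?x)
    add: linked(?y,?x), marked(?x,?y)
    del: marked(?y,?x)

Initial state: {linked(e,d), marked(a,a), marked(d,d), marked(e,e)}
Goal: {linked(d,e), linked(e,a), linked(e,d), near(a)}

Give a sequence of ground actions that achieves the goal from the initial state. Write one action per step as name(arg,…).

drop(a,b); drop(e,b); drop(d,b); free(e,a); free(d,e)

1. drop(a,b)  →  {linked(e,d), marked(a,a), marked(a,b), marked(d,d), marked(e,e), near(a)}
2. drop(e,b)  →  {linked(e,d), marked(a,a), marked(a,b), marked(d,d), marked(e,b), marked(e,e), near(a), near(e)}
3. drop(d,b)  →  {linked(e,d), marked(a,a), marked(a,b), marked(d,b), marked(d,d), marked(e,b), marked(e,e), near(a), near(d), near(e)}
4. free(e,a)  →  {linked(e,a), linked(e,d), marked(a,a), marked(a,b), marked(a,e), marked(d,b), marked(d,d), marked(e,b), marked(e,e), near(a), near(d)}
5. free(d,e)  →  {linked(d,e), linked(e,a), linked(e,d), marked(a,a), marked(a,b), marked(a,e), marked(d,b), marked(d,d), marked(e,b), marked(e,d), marked(e,e), near(a)}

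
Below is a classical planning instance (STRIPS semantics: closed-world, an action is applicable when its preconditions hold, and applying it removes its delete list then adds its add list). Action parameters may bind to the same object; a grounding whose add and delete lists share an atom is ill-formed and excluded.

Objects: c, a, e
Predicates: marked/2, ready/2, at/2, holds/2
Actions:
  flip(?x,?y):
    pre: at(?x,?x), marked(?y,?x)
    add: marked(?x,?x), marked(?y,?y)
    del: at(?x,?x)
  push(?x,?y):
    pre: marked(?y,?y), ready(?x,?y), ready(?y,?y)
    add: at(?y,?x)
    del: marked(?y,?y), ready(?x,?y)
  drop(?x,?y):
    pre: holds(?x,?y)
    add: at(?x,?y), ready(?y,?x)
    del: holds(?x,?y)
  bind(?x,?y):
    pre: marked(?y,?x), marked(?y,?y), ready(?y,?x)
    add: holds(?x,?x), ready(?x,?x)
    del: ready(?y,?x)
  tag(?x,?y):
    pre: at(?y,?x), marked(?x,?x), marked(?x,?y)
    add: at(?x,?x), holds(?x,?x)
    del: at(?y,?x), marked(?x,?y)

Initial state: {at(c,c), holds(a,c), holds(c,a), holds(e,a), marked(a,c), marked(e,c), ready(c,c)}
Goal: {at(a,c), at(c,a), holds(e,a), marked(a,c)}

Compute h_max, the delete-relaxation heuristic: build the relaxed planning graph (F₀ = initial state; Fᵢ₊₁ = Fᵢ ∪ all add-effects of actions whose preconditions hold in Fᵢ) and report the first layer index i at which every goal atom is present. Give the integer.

1

F0 = init (7 atoms)
F1 = F0 ∪ {at(a,c), at(c,a), at(e,a), marked(a,a), marked(c,c), marked(e,e), ready(a,c), ready(a,e), ready(c,a)}  (16 atoms)
goal ⊆ F1  ⇒  h_max = 1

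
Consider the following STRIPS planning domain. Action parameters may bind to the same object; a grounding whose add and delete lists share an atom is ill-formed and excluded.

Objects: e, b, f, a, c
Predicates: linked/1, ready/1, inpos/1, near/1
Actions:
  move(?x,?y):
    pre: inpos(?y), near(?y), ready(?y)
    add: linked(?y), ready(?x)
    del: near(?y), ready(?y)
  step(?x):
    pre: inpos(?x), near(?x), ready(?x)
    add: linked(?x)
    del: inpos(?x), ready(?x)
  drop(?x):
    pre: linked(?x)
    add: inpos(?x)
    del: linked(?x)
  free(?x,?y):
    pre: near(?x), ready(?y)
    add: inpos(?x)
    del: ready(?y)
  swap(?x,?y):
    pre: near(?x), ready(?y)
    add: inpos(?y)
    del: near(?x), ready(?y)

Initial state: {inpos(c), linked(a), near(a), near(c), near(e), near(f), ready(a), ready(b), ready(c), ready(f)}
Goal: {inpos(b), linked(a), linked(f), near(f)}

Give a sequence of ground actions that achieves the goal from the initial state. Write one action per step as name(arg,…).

1. free(f,a)  →  {inpos(c), inpos(f), linked(a), near(a), near(c), near(e), near(f), ready(b), ready(c), ready(f)}
2. step(f)  →  {inpos(c), linked(a), linked(f), near(a), near(c), near(e), near(f), ready(b), ready(c)}
3. swap(e,b)  →  {inpos(b), inpos(c), linked(a), linked(f), near(a), near(c), near(f), ready(c)}

free(f,a); step(f); swap(e,b)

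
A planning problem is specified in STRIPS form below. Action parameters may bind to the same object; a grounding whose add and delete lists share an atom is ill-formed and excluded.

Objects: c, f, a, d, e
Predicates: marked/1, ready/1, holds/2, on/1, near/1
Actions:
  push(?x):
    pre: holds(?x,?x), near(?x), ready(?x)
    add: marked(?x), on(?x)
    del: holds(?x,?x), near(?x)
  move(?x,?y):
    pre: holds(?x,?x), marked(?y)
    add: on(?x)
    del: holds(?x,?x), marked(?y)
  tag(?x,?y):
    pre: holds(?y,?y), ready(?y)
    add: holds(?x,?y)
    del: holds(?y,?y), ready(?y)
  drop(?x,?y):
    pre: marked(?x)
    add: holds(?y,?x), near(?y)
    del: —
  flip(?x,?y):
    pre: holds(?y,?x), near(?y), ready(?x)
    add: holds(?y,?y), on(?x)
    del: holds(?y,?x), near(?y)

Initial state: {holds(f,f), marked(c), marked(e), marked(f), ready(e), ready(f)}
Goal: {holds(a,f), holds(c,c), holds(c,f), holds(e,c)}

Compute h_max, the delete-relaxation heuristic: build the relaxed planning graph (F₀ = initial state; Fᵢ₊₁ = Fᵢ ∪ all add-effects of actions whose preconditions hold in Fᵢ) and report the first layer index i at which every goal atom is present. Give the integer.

F0 = init (6 atoms)
F1 = F0 ∪ {holds(a,c), holds(a,e), holds(a,f), holds(c,c), holds(c,e), holds(c,f), holds(d,c), holds(d,e), holds(d,f), holds(e,c), holds(e,e), holds(e,f), holds(f,c), holds(f,e), near(a), near(c), near(d), near(e), near(f), on(f)}  (26 atoms)
goal ⊆ F1  ⇒  h_max = 1

1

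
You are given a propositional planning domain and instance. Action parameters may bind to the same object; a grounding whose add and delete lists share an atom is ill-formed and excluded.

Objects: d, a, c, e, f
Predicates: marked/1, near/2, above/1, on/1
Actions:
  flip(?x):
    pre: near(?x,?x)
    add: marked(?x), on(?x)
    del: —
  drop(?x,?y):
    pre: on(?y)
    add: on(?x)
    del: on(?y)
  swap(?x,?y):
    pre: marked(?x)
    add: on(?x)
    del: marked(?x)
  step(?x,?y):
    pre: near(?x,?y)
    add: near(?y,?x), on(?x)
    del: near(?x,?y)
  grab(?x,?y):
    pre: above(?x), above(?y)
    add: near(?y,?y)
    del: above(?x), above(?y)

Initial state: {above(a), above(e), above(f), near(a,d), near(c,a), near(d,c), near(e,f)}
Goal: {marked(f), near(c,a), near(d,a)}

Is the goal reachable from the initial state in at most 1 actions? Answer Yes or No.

1. step(a,d)  →  {above(a), above(e), above(f), near(c,a), near(d,a), near(d,c), near(e,f), on(a)}
2. grab(a,f)  →  {above(e), near(c,a), near(d,a), near(d,c), near(e,f), near(f,f), on(a)}
3. flip(f)  →  {above(e), marked(f), near(c,a), near(d,a), near(d,c), near(e,f), near(f,f), on(a), on(f)}
optimal plan length = 3; 3 > 1

No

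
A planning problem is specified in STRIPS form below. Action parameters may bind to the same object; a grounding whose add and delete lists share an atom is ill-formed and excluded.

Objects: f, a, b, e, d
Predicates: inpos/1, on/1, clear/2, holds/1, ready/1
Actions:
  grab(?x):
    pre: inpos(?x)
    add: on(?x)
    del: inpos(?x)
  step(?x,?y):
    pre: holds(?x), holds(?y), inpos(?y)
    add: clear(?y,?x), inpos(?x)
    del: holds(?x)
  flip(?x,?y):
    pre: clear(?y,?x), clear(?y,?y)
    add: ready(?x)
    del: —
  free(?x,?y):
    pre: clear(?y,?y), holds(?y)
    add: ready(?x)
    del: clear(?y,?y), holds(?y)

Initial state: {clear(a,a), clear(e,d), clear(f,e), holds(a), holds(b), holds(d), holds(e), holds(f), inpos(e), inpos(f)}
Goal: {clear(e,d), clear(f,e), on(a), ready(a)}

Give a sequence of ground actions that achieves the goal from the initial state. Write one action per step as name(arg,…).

1. step(a,f)  →  {clear(a,a), clear(e,d), clear(f,a), clear(f,e), holds(b), holds(d), holds(e), holds(f), inpos(a), inpos(e), inpos(f)}
2. grab(a)  →  {clear(a,a), clear(e,d), clear(f,a), clear(f,e), holds(b), holds(d), holds(e), holds(f), inpos(e), inpos(f), on(a)}
3. flip(a,a)  →  {clear(a,a), clear(e,d), clear(f,a), clear(f,e), holds(b), holds(d), holds(e), holds(f), inpos(e), inpos(f), on(a), ready(a)}

step(a,f); grab(a); flip(a,a)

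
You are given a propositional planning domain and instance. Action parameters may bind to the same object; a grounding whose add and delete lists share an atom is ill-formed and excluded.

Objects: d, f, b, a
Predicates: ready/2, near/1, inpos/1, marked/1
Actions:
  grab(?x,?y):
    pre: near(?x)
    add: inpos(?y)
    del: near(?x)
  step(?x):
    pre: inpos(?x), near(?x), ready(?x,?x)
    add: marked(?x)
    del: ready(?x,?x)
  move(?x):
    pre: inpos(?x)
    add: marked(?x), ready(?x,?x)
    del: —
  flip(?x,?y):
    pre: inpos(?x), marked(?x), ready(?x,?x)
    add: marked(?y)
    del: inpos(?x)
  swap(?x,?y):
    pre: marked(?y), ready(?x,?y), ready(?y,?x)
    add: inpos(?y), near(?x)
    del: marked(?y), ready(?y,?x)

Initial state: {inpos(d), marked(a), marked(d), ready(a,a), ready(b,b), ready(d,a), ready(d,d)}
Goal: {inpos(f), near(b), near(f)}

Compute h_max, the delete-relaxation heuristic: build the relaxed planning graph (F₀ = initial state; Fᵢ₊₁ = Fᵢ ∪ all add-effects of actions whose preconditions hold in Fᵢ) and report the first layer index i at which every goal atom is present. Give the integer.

4

F0 = init (7 atoms)
F1 = F0 ∪ {inpos(a), marked(b), marked(f), near(a), near(d)}  (12 atoms)
F2 = F1 ∪ {inpos(b), inpos(f), near(b)}  (15 atoms)
F3 = F2 ∪ {ready(f,f)}  (16 atoms)
F4 = F3 ∪ {near(f)}  (17 atoms)
goal ⊆ F4  ⇒  h_max = 4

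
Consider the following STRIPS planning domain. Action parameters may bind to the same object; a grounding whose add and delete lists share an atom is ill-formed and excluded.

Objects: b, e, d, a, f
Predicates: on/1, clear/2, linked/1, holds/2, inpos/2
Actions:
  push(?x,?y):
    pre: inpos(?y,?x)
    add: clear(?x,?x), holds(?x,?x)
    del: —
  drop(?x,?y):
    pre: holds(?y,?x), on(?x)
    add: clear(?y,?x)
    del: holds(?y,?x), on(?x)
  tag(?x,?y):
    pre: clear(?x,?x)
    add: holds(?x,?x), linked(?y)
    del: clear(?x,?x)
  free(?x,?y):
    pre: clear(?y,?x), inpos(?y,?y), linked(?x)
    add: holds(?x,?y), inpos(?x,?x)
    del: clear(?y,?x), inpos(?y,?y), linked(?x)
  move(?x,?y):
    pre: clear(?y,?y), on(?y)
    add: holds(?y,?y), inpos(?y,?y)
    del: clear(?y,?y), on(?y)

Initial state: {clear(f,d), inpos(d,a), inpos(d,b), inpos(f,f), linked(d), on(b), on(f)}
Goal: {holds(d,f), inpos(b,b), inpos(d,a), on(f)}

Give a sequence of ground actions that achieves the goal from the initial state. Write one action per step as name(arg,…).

1. push(b,d)  →  {clear(b,b), clear(f,d), holds(b,b), inpos(d,a), inpos(d,b), inpos(f,f), linked(d), on(b), on(f)}
2. free(d,f)  →  {clear(b,b), holds(b,b), holds(d,f), inpos(d,a), inpos(d,b), inpos(d,d), on(b), on(f)}
3. move(b,b)  →  {holds(b,b), holds(d,f), inpos(b,b), inpos(d,a), inpos(d,b), inpos(d,d), on(f)}

push(b,d); free(d,f); move(b,b)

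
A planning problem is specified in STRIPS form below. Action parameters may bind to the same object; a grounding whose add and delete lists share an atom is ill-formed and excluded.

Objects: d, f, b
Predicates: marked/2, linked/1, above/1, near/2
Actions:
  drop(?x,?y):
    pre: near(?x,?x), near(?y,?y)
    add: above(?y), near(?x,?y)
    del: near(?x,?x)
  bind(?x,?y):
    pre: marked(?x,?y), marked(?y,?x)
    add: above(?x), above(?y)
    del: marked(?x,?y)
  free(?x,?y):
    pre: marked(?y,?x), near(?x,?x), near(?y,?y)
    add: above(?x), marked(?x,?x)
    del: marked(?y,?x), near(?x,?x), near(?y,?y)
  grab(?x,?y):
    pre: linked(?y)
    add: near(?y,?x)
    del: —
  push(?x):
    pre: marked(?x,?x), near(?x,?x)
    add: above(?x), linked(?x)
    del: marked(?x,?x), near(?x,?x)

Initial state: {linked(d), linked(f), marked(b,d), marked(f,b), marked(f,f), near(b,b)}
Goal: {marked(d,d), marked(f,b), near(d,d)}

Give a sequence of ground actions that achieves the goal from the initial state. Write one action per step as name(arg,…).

grab(d,d); free(d,b); grab(d,d)

1. grab(d,d)  →  {linked(d), linked(f), marked(b,d), marked(f,b), marked(f,f), near(b,b), near(d,d)}
2. free(d,b)  →  {above(d), linked(d), linked(f), marked(d,d), marked(f,b), marked(f,f)}
3. grab(d,d)  →  {above(d), linked(d), linked(f), marked(d,d), marked(f,b), marked(f,f), near(d,d)}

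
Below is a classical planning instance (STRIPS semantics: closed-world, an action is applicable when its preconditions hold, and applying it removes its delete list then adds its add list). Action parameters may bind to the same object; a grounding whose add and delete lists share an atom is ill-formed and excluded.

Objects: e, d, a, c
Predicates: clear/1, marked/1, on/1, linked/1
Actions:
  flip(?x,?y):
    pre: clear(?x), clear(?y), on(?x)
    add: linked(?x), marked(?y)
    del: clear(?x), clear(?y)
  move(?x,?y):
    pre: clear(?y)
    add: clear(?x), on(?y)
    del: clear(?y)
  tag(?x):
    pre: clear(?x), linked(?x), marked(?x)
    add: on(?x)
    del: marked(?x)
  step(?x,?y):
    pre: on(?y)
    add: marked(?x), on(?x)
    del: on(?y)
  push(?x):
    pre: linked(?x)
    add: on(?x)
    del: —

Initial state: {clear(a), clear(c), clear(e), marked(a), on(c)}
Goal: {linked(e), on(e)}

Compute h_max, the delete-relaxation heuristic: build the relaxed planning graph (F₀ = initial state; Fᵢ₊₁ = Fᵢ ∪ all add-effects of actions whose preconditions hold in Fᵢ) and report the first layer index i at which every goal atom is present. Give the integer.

F0 = init (5 atoms)
F1 = F0 ∪ {clear(d), linked(c), marked(c), marked(d), marked(e), on(a), on(d), on(e)}  (13 atoms)
F2 = F1 ∪ {linked(a), linked(d), linked(e)}  (16 atoms)
goal ⊆ F2  ⇒  h_max = 2

2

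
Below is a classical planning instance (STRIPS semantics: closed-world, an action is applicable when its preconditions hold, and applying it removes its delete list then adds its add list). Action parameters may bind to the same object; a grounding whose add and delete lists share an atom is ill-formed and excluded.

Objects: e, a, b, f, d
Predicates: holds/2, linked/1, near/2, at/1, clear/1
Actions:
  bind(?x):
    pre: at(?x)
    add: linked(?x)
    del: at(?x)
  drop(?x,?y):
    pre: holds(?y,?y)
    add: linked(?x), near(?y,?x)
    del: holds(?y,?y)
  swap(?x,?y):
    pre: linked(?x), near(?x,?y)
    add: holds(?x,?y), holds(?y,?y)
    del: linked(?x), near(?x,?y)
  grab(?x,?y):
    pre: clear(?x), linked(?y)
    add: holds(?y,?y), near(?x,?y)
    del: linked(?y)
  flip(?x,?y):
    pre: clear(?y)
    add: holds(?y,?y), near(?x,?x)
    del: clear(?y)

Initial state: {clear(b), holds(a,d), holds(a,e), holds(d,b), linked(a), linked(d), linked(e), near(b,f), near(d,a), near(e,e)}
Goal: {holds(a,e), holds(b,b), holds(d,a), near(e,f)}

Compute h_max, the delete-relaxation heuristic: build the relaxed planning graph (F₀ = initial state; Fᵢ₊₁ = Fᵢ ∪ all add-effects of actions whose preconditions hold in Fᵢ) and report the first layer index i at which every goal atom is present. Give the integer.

F0 = init (10 atoms)
F1 = F0 ∪ {holds(a,a), holds(b,b), holds(d,a), holds(d,d), holds(e,e), near(a,a), near(b,a), near(b,b), near(b,d), near(b,e), near(d,d), near(f,f)}  (22 atoms)
F2 = F1 ∪ {linked(b), linked(f), near(a,b), near(a,d), near(a,e), near(a,f), near(d,b), near(d,e), near(d,f), near(e,a), near(e,b), near(e,d), near(e,f)}  (35 atoms)
goal ⊆ F2  ⇒  h_max = 2

2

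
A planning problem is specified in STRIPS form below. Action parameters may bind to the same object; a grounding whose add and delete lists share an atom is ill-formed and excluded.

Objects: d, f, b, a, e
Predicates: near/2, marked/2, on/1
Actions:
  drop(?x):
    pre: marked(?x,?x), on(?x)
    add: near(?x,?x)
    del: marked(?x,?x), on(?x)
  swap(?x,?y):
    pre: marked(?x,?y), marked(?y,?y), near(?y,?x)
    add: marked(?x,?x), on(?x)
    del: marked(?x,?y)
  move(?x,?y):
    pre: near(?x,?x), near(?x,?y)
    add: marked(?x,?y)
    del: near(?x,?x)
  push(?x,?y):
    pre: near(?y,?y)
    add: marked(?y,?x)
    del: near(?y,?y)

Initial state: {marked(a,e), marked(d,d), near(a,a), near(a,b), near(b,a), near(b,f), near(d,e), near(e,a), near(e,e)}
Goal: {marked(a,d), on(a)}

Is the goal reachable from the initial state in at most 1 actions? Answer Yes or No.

1. move(e,e)  →  {marked(a,e), marked(d,d), marked(e,e), near(a,a), near(a,b), near(b,a), near(b,f), near(d,e), near(e,a)}
2. swap(a,e)  →  {marked(a,a), marked(d,d), marked(e,e), near(a,a), near(a,b), near(b,a), near(b,f), near(d,e), near(e,a), on(a)}
3. push(d,a)  →  {marked(a,a), marked(a,d), marked(d,d), marked(e,e), near(a,b), near(b,a), near(b,f), near(d,e), near(e,a), on(a)}
optimal plan length = 3; 3 > 1

No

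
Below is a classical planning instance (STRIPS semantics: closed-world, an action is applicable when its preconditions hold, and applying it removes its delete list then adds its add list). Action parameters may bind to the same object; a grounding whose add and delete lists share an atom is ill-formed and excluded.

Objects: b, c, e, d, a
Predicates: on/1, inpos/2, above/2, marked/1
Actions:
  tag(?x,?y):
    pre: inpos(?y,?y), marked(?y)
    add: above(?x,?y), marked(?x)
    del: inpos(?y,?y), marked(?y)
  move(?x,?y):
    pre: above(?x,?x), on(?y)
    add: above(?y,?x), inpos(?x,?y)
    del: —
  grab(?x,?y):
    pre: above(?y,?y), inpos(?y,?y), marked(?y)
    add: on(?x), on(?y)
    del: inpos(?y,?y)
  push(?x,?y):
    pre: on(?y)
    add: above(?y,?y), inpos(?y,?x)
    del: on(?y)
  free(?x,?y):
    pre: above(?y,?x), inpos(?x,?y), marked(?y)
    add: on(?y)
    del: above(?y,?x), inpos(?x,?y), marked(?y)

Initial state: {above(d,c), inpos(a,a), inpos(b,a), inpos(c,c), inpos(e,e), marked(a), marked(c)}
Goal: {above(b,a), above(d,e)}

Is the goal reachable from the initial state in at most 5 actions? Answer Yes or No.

1. tag(b,a)  →  {above(b,a), above(d,c), inpos(b,a), inpos(c,c), inpos(e,e), marked(b), marked(c)}
2. tag(e,c)  →  {above(b,a), above(d,c), above(e,c), inpos(b,a), inpos(e,e), marked(b), marked(e)}
3. tag(d,e)  →  {above(b,a), above(d,c), above(d,e), above(e,c), inpos(b,a), marked(b), marked(d)}
optimal plan length = 3; 3 ≤ 5

Yes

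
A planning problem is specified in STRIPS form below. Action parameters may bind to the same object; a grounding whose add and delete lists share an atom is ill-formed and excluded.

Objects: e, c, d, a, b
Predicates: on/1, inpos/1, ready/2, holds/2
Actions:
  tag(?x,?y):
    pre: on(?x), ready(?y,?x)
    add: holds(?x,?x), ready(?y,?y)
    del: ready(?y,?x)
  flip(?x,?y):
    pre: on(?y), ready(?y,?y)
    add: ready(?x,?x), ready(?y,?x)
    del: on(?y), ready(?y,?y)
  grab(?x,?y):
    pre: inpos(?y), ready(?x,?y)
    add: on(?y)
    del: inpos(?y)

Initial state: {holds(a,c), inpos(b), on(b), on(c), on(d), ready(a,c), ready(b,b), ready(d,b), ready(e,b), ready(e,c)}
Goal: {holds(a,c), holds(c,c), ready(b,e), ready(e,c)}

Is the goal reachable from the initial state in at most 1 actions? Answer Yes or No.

No

1. tag(c,a)  →  {holds(a,c), holds(c,c), inpos(b), on(b), on(c), on(d), ready(a,a), ready(b,b), ready(d,b), ready(e,b), ready(e,c)}
2. flip(e,b)  →  {holds(a,c), holds(c,c), inpos(b), on(c), on(d), ready(a,a), ready(b,e), ready(d,b), ready(e,b), ready(e,c), ready(e,e)}
optimal plan length = 2; 2 > 1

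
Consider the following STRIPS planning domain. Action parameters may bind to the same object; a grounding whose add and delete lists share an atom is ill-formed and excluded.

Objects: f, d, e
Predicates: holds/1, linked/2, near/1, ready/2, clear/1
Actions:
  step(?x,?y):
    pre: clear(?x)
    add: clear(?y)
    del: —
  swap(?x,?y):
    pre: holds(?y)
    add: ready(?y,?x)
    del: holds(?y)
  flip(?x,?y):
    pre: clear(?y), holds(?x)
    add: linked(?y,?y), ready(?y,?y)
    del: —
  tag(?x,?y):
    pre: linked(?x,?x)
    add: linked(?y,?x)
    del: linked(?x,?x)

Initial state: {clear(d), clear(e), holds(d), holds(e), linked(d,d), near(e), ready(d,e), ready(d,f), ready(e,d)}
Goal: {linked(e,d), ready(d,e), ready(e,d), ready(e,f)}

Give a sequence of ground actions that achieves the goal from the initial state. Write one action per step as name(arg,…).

swap(f,e); tag(d,e)

1. swap(f,e)  →  {clear(d), clear(e), holds(d), linked(d,d), near(e), ready(d,e), ready(d,f), ready(e,d), ready(e,f)}
2. tag(d,e)  →  {clear(d), clear(e), holds(d), linked(e,d), near(e), ready(d,e), ready(d,f), ready(e,d), ready(e,f)}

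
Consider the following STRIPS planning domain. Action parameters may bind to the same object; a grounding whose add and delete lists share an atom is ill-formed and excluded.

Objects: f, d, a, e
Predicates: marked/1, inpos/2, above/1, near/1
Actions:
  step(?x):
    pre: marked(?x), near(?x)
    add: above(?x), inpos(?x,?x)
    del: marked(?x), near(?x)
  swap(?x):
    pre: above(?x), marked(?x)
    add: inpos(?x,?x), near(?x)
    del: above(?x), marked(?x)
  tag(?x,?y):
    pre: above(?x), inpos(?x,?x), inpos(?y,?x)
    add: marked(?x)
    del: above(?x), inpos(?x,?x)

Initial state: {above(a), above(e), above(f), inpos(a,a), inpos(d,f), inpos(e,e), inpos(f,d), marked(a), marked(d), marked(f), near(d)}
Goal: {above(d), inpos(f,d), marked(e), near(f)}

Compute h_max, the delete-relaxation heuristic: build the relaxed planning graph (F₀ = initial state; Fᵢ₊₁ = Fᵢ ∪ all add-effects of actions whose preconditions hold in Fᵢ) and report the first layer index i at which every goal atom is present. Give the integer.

F0 = init (11 atoms)
F1 = F0 ∪ {above(d), inpos(d,d), inpos(f,f), marked(e), near(a), near(f)}  (17 atoms)
goal ⊆ F1  ⇒  h_max = 1

1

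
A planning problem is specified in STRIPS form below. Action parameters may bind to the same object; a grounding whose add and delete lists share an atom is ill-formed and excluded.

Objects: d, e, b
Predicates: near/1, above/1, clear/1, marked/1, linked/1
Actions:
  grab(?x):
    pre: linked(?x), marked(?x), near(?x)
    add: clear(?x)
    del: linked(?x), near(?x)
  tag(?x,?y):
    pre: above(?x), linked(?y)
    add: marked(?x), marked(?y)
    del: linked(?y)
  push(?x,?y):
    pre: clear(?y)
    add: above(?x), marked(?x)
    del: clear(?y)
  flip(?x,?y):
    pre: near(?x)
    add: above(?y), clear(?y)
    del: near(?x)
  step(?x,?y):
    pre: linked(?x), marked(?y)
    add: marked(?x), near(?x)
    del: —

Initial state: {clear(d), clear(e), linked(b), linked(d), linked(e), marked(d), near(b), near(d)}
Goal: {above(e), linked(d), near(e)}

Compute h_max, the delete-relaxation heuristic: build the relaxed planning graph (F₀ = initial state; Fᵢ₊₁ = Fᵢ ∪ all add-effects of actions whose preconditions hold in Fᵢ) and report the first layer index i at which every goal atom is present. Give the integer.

1

F0 = init (8 atoms)
F1 = F0 ∪ {above(b), above(d), above(e), clear(b), marked(b), marked(e), near(e)}  (15 atoms)
goal ⊆ F1  ⇒  h_max = 1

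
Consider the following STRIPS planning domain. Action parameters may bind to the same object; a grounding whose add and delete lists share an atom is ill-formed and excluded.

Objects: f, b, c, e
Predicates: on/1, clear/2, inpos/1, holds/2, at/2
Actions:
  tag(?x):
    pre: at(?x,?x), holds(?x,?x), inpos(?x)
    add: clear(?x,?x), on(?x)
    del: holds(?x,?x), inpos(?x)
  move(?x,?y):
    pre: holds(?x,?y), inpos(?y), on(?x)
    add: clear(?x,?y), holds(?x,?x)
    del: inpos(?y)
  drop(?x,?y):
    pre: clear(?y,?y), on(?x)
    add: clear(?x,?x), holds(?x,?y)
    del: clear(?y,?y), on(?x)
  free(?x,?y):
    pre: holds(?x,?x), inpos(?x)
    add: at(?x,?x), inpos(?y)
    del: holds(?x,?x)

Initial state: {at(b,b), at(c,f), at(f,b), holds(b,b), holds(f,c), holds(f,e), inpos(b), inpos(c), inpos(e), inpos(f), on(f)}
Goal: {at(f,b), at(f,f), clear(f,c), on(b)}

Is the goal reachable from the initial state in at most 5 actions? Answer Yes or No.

Yes

1. tag(b)  →  {at(b,b), at(c,f), at(f,b), clear(b,b), holds(f,c), holds(f,e), inpos(c), inpos(e), inpos(f), on(b), on(f)}
2. move(f,c)  →  {at(b,b), at(c,f), at(f,b), clear(b,b), clear(f,c), holds(f,c), holds(f,e), holds(f,f), inpos(e), inpos(f), on(b), on(f)}
3. free(f,f)  →  {at(b,b), at(c,f), at(f,b), at(f,f), clear(b,b), clear(f,c), holds(f,c), holds(f,e), inpos(e), inpos(f), on(b), on(f)}
optimal plan length = 3; 3 ≤ 5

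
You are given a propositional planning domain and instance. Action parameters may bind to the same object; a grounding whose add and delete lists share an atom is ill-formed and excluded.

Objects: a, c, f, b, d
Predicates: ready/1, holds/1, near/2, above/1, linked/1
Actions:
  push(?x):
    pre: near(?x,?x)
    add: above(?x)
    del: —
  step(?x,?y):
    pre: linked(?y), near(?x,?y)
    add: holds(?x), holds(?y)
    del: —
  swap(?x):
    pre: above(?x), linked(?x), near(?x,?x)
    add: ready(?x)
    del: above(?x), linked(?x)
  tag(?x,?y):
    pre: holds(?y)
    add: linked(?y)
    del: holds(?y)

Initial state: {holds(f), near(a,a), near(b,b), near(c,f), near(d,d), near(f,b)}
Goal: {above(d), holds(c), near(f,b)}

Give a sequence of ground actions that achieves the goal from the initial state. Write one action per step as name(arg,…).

push(d); tag(a,f); step(c,f)

1. push(d)  →  {above(d), holds(f), near(a,a), near(b,b), near(c,f), near(d,d), near(f,b)}
2. tag(a,f)  →  {above(d), linked(f), near(a,a), near(b,b), near(c,f), near(d,d), near(f,b)}
3. step(c,f)  →  {above(d), holds(c), holds(f), linked(f), near(a,a), near(b,b), near(c,f), near(d,d), near(f,b)}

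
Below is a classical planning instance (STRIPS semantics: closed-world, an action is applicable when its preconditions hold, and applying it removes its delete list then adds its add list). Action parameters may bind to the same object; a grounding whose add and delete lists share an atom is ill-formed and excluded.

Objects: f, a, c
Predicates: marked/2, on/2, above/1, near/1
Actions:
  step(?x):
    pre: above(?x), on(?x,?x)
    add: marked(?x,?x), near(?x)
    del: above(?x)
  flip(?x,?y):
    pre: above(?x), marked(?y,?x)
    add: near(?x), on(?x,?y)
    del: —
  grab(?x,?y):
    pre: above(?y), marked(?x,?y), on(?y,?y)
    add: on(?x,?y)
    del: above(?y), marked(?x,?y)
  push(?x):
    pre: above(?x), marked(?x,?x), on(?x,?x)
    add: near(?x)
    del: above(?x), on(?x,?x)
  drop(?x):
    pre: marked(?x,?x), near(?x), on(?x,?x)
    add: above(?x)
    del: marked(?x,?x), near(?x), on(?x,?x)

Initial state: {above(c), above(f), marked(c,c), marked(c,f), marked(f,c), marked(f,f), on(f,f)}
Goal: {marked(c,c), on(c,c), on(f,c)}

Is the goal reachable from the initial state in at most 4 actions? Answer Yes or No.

1. flip(f,c)  →  {above(c), above(f), marked(c,c), marked(c,f), marked(f,c), marked(f,f), near(f), on(f,c), on(f,f)}
2. flip(c,c)  →  {above(c), above(f), marked(c,c), marked(c,f), marked(f,c), marked(f,f), near(c), near(f), on(c,c), on(f,c), on(f,f)}
optimal plan length = 2; 2 ≤ 4

Yes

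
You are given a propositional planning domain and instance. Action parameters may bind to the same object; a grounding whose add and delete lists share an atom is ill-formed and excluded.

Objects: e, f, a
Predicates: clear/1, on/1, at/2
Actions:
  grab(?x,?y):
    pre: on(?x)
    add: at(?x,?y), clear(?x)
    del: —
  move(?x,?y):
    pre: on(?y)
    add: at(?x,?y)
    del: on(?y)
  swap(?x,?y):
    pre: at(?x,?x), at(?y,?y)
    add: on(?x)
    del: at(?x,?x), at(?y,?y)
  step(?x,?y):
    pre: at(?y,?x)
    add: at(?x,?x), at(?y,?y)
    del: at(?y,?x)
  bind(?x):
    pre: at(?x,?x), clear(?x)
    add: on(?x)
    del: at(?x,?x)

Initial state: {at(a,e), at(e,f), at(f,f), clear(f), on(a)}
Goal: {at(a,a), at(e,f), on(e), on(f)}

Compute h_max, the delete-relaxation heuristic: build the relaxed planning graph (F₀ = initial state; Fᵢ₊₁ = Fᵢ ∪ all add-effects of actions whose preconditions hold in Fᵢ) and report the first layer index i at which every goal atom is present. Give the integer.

2

F0 = init (5 atoms)
F1 = F0 ∪ {at(a,a), at(a,f), at(e,a), at(e,e), at(f,a), clear(a), on(f)}  (12 atoms)
F2 = F1 ∪ {at(f,e), on(e)}  (14 atoms)
goal ⊆ F2  ⇒  h_max = 2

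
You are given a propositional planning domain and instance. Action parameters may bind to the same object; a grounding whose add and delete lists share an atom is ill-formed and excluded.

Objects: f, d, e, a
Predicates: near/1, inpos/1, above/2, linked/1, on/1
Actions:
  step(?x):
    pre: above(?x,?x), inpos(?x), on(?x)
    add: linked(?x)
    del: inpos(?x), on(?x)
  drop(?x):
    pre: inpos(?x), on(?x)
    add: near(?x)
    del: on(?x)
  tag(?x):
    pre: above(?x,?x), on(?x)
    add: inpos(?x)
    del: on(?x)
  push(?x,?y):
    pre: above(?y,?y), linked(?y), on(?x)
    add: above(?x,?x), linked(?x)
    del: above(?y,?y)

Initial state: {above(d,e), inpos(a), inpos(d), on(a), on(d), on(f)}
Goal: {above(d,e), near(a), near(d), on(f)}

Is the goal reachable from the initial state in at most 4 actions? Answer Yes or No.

Yes

1. drop(d)  →  {above(d,e), inpos(a), inpos(d), near(d), on(a), on(f)}
2. drop(a)  →  {above(d,e), inpos(a), inpos(d), near(a), near(d), on(f)}
optimal plan length = 2; 2 ≤ 4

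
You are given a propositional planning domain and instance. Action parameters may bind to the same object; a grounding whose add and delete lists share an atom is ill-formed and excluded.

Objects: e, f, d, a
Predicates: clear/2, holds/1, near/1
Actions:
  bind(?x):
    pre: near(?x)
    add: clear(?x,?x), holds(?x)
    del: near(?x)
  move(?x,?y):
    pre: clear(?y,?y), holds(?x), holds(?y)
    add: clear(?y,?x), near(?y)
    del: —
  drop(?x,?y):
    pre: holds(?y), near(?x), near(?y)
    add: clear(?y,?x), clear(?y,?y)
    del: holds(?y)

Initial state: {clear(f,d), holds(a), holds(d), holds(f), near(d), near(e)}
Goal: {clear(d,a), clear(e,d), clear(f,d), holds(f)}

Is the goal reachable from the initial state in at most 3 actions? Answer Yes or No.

No

1. bind(e)  →  {clear(e,e), clear(f,d), holds(a), holds(d), holds(e), holds(f), near(d)}
2. bind(d)  →  {clear(d,d), clear(e,e), clear(f,d), holds(a), holds(d), holds(e), holds(f)}
3. move(d,e)  →  {clear(d,d), clear(e,d), clear(e,e), clear(f,d), holds(a), holds(d), holds(e), holds(f), near(e)}
4. move(a,d)  →  {clear(d,a), clear(d,d), clear(e,d), clear(e,e), clear(f,d), holds(a), holds(d), holds(e), holds(f), near(d), near(e)}
optimal plan length = 4; 4 > 3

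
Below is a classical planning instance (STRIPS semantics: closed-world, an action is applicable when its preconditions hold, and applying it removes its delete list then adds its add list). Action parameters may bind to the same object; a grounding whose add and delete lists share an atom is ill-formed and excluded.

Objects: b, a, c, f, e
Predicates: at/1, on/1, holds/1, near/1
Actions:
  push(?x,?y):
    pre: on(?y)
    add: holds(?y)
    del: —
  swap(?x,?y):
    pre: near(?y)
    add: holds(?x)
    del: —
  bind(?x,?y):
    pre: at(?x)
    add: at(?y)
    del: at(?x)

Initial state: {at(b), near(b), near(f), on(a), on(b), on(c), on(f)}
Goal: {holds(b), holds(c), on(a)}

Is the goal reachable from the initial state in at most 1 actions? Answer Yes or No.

No

1. push(b,b)  →  {at(b), holds(b), near(b), near(f), on(a), on(b), on(c), on(f)}
2. push(b,c)  →  {at(b), holds(b), holds(c), near(b), near(f), on(a), on(b), on(c), on(f)}
optimal plan length = 2; 2 > 1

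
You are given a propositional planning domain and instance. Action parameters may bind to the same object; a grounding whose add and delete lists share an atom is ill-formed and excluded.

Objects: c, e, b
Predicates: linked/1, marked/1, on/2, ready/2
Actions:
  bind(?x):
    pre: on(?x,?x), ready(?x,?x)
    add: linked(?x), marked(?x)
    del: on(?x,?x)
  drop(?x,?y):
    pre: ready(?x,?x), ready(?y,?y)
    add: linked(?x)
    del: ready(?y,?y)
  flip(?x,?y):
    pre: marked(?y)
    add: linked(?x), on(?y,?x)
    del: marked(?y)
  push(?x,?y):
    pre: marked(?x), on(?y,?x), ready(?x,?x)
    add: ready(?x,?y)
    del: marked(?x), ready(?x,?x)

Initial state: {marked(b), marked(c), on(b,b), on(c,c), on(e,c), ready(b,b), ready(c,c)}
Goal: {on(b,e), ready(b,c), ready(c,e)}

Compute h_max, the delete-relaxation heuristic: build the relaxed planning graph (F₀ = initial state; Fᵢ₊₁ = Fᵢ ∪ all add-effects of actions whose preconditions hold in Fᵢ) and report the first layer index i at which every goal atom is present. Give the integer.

F0 = init (7 atoms)
F1 = F0 ∪ {linked(b), linked(c), linked(e), on(b,c), on(b,e), on(c,b), on(c,e), ready(c,e)}  (15 atoms)
F2 = F1 ∪ {ready(b,c), ready(c,b)}  (17 atoms)
goal ⊆ F2  ⇒  h_max = 2

2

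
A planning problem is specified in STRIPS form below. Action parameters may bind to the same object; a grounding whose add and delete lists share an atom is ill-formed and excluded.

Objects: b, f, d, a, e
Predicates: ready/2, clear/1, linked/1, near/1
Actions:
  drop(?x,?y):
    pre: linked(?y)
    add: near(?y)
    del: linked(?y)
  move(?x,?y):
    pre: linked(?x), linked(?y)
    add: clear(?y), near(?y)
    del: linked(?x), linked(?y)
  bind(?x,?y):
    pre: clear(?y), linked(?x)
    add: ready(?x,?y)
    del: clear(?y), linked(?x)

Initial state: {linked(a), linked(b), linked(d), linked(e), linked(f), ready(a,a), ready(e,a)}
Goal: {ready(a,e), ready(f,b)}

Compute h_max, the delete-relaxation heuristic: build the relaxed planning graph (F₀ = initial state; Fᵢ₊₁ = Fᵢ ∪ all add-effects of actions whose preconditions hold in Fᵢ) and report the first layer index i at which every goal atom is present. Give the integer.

F0 = init (7 atoms)
F1 = F0 ∪ {clear(a), clear(b), clear(d), clear(e), clear(f), near(a), near(b), near(d), near(e), near(f)}  (17 atoms)
F2 = F1 ∪ {ready(a,b), ready(a,d), ready(a,e), ready(a,f), ready(b,a), ready(b,b), ready(b,d), ready(b,e), ready(b,f), ready(d,a), ready(d,b), ready(d,d), ready(d,e), ready(d,f), ready(e,b), ready(e,d), ready(e,e), ready(e,f), ready(f,a), ready(f,b), ready(f,d), ready(f,e), ready(f,f)}  (40 atoms)
goal ⊆ F2  ⇒  h_max = 2

2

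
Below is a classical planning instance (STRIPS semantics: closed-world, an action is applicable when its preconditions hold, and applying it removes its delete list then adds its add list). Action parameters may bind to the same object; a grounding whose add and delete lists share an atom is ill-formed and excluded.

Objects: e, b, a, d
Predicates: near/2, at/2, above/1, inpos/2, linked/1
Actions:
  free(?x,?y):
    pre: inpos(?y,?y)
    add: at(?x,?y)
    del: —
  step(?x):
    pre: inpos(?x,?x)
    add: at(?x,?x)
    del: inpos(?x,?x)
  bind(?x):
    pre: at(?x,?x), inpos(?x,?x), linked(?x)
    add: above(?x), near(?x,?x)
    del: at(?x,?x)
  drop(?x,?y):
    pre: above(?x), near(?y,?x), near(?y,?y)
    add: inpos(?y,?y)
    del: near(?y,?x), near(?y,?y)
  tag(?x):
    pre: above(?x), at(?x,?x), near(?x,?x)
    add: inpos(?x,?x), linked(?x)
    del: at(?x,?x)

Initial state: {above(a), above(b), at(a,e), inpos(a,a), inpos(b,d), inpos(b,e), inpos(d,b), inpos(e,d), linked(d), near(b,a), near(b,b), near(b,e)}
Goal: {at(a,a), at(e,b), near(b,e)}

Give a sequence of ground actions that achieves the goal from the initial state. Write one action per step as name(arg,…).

free(a,a); drop(b,b); free(e,b)

1. free(a,a)  →  {above(a), above(b), at(a,a), at(a,e), inpos(a,a), inpos(b,d), inpos(b,e), inpos(d,b), inpos(e,d), linked(d), near(b,a), near(b,b), near(b,e)}
2. drop(b,b)  →  {above(a), above(b), at(a,a), at(a,e), inpos(a,a), inpos(b,b), inpos(b,d), inpos(b,e), inpos(d,b), inpos(e,d), linked(d), near(b,a), near(b,e)}
3. free(e,b)  →  {above(a), above(b), at(a,a), at(a,e), at(e,b), inpos(a,a), inpos(b,b), inpos(b,d), inpos(b,e), inpos(d,b), inpos(e,d), linked(d), near(b,a), near(b,e)}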